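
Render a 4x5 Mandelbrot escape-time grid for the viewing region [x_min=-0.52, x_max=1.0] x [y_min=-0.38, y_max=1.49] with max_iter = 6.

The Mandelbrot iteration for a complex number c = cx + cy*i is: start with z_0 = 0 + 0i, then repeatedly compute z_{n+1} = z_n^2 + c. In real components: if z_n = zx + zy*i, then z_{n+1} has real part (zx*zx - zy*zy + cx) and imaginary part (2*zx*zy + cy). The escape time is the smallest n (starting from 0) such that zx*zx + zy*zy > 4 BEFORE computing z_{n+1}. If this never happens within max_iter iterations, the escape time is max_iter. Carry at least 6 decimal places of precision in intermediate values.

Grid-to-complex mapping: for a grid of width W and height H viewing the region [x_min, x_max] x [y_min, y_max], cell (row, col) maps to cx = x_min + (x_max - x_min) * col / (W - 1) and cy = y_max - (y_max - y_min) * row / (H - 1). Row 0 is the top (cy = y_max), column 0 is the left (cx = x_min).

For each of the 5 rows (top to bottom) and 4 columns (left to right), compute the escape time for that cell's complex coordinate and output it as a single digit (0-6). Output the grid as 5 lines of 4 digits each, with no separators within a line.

Answer: 2222
4622
6652
6652
6662

Derivation:
(row=0, col=0): c = -0.5200 + 1.4900i → escape time 2
(row=0, col=1): c = -0.0133 + 1.4900i → escape time 2
(row=0, col=2): c = 0.4933 + 1.4900i → escape time 2
(row=0, col=3): c = 1.0000 + 1.4900i → escape time 2
(row=1, col=0): c = -0.5200 + 1.0225i → escape time 4
(row=1, col=1): c = -0.0133 + 1.0225i → escape time 6
(row=1, col=2): c = 0.4933 + 1.0225i → escape time 2
(row=1, col=3): c = 1.0000 + 1.0225i → escape time 2
(row=2, col=0): c = -0.5200 + 0.5550i → escape time 6
(row=2, col=1): c = -0.0133 + 0.5550i → escape time 6
(row=2, col=2): c = 0.4933 + 0.5550i → escape time 5
(row=2, col=3): c = 1.0000 + 0.5550i → escape time 2
(row=3, col=0): c = -0.5200 + 0.0875i → escape time 6
(row=3, col=1): c = -0.0133 + 0.0875i → escape time 6
(row=3, col=2): c = 0.4933 + 0.0875i → escape time 5
(row=3, col=3): c = 1.0000 + 0.0875i → escape time 2
(row=4, col=0): c = -0.5200 + -0.3800i → escape time 6
(row=4, col=1): c = -0.0133 + -0.3800i → escape time 6
(row=4, col=2): c = 0.4933 + -0.3800i → escape time 6
(row=4, col=3): c = 1.0000 + -0.3800i → escape time 2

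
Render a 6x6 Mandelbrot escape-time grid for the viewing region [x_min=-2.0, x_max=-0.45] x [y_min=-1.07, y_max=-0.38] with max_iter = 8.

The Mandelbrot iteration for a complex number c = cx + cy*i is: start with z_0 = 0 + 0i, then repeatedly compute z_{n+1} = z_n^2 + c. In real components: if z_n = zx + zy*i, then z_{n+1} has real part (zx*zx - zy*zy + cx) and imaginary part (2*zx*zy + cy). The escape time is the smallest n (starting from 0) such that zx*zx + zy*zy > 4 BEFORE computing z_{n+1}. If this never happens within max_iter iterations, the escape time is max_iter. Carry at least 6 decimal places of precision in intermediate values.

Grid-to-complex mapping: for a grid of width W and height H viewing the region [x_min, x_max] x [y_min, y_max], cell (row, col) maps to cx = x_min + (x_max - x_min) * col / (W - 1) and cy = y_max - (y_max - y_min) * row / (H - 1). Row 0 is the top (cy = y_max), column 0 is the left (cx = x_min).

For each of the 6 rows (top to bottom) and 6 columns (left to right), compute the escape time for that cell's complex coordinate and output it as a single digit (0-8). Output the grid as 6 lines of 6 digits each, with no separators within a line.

(row=0, col=0): c = -2.0000 + -0.3800i → escape time 1
(row=0, col=1): c = -1.6900 + -0.3800i → escape time 3
(row=0, col=2): c = -1.3800 + -0.3800i → escape time 5
(row=0, col=3): c = -1.0700 + -0.3800i → escape time 8
(row=0, col=4): c = -0.7600 + -0.3800i → escape time 8
(row=0, col=5): c = -0.4500 + -0.3800i → escape time 8
(row=1, col=0): c = -2.0000 + -0.5180i → escape time 1
(row=1, col=1): c = -1.6900 + -0.5180i → escape time 3
(row=1, col=2): c = -1.3800 + -0.5180i → escape time 3
(row=1, col=3): c = -1.0700 + -0.5180i → escape time 5
(row=1, col=4): c = -0.7600 + -0.5180i → escape time 6
(row=1, col=5): c = -0.4500 + -0.5180i → escape time 8
(row=2, col=0): c = -2.0000 + -0.6560i → escape time 1
(row=2, col=1): c = -1.6900 + -0.6560i → escape time 3
(row=2, col=2): c = -1.3800 + -0.6560i → escape time 3
(row=2, col=3): c = -1.0700 + -0.6560i → escape time 4
(row=2, col=4): c = -0.7600 + -0.6560i → escape time 5
(row=2, col=5): c = -0.4500 + -0.6560i → escape time 8
(row=3, col=0): c = -2.0000 + -0.7940i → escape time 1
(row=3, col=1): c = -1.6900 + -0.7940i → escape time 3
(row=3, col=2): c = -1.3800 + -0.7940i → escape time 3
(row=3, col=3): c = -1.0700 + -0.7940i → escape time 3
(row=3, col=4): c = -0.7600 + -0.7940i → escape time 4
(row=3, col=5): c = -0.4500 + -0.7940i → escape time 6
(row=4, col=0): c = -2.0000 + -0.9320i → escape time 1
(row=4, col=1): c = -1.6900 + -0.9320i → escape time 2
(row=4, col=2): c = -1.3800 + -0.9320i → escape time 3
(row=4, col=3): c = -1.0700 + -0.9320i → escape time 3
(row=4, col=4): c = -0.7600 + -0.9320i → escape time 4
(row=4, col=5): c = -0.4500 + -0.9320i → escape time 4
(row=5, col=0): c = -2.0000 + -1.0700i → escape time 1
(row=5, col=1): c = -1.6900 + -1.0700i → escape time 1
(row=5, col=2): c = -1.3800 + -1.0700i → escape time 3
(row=5, col=3): c = -1.0700 + -1.0700i → escape time 3
(row=5, col=4): c = -0.7600 + -1.0700i → escape time 3
(row=5, col=5): c = -0.4500 + -1.0700i → escape time 4

Answer: 135888
133568
133458
133346
123344
113334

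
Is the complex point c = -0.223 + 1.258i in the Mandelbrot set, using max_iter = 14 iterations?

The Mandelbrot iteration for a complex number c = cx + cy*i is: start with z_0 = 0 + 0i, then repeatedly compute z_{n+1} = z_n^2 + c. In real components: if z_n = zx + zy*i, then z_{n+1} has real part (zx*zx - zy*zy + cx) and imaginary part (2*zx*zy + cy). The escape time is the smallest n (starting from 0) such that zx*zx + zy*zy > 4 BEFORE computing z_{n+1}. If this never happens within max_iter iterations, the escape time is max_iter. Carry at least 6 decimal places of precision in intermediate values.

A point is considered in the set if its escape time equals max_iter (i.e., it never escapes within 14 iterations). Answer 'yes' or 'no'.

Answer: no

Derivation:
z_0 = 0 + 0i, c = -0.2230 + 1.2580i
Iter 1: z = -0.2230 + 1.2580i, |z|^2 = 1.6323
Iter 2: z = -1.7558 + 0.6969i, |z|^2 = 3.5687
Iter 3: z = 2.3742 + -1.1894i, |z|^2 = 7.0517
Escaped at iteration 3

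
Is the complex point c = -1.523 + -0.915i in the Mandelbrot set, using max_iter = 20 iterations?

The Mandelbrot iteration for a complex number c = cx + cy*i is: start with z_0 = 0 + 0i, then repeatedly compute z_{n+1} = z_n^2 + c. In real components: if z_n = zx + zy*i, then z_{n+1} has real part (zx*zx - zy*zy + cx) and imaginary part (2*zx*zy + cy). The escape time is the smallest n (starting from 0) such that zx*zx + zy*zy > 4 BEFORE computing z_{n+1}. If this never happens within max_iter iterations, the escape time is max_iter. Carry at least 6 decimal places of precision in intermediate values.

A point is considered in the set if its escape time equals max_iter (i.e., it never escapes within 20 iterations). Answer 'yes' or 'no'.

Answer: no

Derivation:
z_0 = 0 + 0i, c = -1.5230 + -0.9150i
Iter 1: z = -1.5230 + -0.9150i, |z|^2 = 3.1568
Iter 2: z = -0.0407 + 1.8721i, |z|^2 = 3.5064
Iter 3: z = -5.0261 + -1.0674i, |z|^2 = 26.4006
Escaped at iteration 3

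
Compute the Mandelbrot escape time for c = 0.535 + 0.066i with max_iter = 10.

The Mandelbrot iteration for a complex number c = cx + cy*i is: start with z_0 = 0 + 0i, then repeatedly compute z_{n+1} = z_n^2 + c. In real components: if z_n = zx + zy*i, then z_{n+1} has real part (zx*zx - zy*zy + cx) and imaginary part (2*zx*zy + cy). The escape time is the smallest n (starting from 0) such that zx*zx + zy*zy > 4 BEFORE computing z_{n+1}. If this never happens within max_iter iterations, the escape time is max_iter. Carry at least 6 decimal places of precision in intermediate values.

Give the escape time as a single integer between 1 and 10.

Answer: 5

Derivation:
z_0 = 0 + 0i, c = 0.5350 + 0.0660i
Iter 1: z = 0.5350 + 0.0660i, |z|^2 = 0.2906
Iter 2: z = 0.8169 + 0.1366i, |z|^2 = 0.6859
Iter 3: z = 1.1836 + 0.2892i, |z|^2 = 1.4846
Iter 4: z = 1.8523 + 0.7506i, |z|^2 = 3.9944
Iter 5: z = 3.4026 + 2.8467i, |z|^2 = 19.6812
Escaped at iteration 5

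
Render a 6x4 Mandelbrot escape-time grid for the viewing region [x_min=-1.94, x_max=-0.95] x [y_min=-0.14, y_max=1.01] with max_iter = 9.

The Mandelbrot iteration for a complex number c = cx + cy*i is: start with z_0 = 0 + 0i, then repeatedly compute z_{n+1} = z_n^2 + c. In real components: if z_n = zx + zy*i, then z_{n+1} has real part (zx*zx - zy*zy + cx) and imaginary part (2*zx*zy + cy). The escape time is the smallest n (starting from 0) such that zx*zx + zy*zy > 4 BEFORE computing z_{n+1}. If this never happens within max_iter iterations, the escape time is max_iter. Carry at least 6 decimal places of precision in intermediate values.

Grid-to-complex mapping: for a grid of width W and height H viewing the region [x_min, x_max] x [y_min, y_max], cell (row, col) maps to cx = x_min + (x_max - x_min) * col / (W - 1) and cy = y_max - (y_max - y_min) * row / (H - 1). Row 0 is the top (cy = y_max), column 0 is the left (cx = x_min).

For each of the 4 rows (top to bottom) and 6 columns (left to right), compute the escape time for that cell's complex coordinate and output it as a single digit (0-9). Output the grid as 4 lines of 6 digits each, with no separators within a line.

Answer: 112333
133334
345799
446999

Derivation:
(row=0, col=0): c = -1.9400 + 1.0100i → escape time 1
(row=0, col=1): c = -1.7420 + 1.0100i → escape time 1
(row=0, col=2): c = -1.5440 + 1.0100i → escape time 2
(row=0, col=3): c = -1.3460 + 1.0100i → escape time 3
(row=0, col=4): c = -1.1480 + 1.0100i → escape time 3
(row=0, col=5): c = -0.9500 + 1.0100i → escape time 3
(row=1, col=0): c = -1.9400 + 0.6267i → escape time 1
(row=1, col=1): c = -1.7420 + 0.6267i → escape time 3
(row=1, col=2): c = -1.5440 + 0.6267i → escape time 3
(row=1, col=3): c = -1.3460 + 0.6267i → escape time 3
(row=1, col=4): c = -1.1480 + 0.6267i → escape time 3
(row=1, col=5): c = -0.9500 + 0.6267i → escape time 4
(row=2, col=0): c = -1.9400 + 0.2433i → escape time 3
(row=2, col=1): c = -1.7420 + 0.2433i → escape time 4
(row=2, col=2): c = -1.5440 + 0.2433i → escape time 5
(row=2, col=3): c = -1.3460 + 0.2433i → escape time 7
(row=2, col=4): c = -1.1480 + 0.2433i → escape time 9
(row=2, col=5): c = -0.9500 + 0.2433i → escape time 9
(row=3, col=0): c = -1.9400 + -0.1400i → escape time 4
(row=3, col=1): c = -1.7420 + -0.1400i → escape time 4
(row=3, col=2): c = -1.5440 + -0.1400i → escape time 6
(row=3, col=3): c = -1.3460 + -0.1400i → escape time 9
(row=3, col=4): c = -1.1480 + -0.1400i → escape time 9
(row=3, col=5): c = -0.9500 + -0.1400i → escape time 9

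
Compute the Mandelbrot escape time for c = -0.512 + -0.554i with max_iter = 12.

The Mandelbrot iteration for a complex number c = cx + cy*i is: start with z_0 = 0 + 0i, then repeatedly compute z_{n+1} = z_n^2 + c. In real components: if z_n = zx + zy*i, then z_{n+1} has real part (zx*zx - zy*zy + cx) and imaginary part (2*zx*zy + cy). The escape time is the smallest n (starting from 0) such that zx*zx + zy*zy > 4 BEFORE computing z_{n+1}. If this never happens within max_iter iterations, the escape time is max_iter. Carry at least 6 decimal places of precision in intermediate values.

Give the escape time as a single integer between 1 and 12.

Answer: 12

Derivation:
z_0 = 0 + 0i, c = -0.5120 + -0.5540i
Iter 1: z = -0.5120 + -0.5540i, |z|^2 = 0.5691
Iter 2: z = -0.5568 + 0.0133i, |z|^2 = 0.3102
Iter 3: z = -0.2022 + -0.5688i, |z|^2 = 0.3644
Iter 4: z = -0.7947 + -0.3240i, |z|^2 = 0.7365
Iter 5: z = 0.0145 + -0.0391i, |z|^2 = 0.0017
Iter 6: z = -0.5133 + -0.5551i, |z|^2 = 0.5717
Iter 7: z = -0.5567 + 0.0159i, |z|^2 = 0.3101
Iter 8: z = -0.2024 + -0.5717i, |z|^2 = 0.3678
Iter 9: z = -0.7979 + -0.3226i, |z|^2 = 0.7408
Iter 10: z = 0.0206 + -0.0392i, |z|^2 = 0.0020
Iter 11: z = -0.5131 + -0.5556i, |z|^2 = 0.5720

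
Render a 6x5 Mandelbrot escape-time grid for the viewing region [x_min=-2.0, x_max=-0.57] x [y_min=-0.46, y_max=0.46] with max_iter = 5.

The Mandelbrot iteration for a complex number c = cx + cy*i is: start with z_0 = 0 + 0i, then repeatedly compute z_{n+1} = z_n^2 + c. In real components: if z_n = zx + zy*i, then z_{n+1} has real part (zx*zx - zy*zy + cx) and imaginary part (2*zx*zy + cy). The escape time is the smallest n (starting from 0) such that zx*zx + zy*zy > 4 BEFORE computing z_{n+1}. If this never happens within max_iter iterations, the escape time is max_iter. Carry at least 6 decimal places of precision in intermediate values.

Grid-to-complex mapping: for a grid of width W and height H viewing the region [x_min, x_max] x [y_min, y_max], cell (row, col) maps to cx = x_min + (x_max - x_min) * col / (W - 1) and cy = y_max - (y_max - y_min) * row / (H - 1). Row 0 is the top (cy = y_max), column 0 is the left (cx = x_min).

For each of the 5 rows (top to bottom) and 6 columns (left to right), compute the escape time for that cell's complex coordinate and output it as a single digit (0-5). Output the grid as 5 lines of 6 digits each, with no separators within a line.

(row=0, col=0): c = -2.0000 + 0.4600i → escape time 1
(row=0, col=1): c = -1.7140 + 0.4600i → escape time 3
(row=0, col=2): c = -1.4280 + 0.4600i → escape time 3
(row=0, col=3): c = -1.1420 + 0.4600i → escape time 5
(row=0, col=4): c = -0.8560 + 0.4600i → escape time 5
(row=0, col=5): c = -0.5700 + 0.4600i → escape time 5
(row=1, col=0): c = -2.0000 + 0.2300i → escape time 1
(row=1, col=1): c = -1.7140 + 0.2300i → escape time 4
(row=1, col=2): c = -1.4280 + 0.2300i → escape time 5
(row=1, col=3): c = -1.1420 + 0.2300i → escape time 5
(row=1, col=4): c = -0.8560 + 0.2300i → escape time 5
(row=1, col=5): c = -0.5700 + 0.2300i → escape time 5
(row=2, col=0): c = -2.0000 + 0.0000i → escape time 5
(row=2, col=1): c = -1.7140 + 0.0000i → escape time 5
(row=2, col=2): c = -1.4280 + 0.0000i → escape time 5
(row=2, col=3): c = -1.1420 + 0.0000i → escape time 5
(row=2, col=4): c = -0.8560 + 0.0000i → escape time 5
(row=2, col=5): c = -0.5700 + 0.0000i → escape time 5
(row=3, col=0): c = -2.0000 + -0.2300i → escape time 1
(row=3, col=1): c = -1.7140 + -0.2300i → escape time 4
(row=3, col=2): c = -1.4280 + -0.2300i → escape time 5
(row=3, col=3): c = -1.1420 + -0.2300i → escape time 5
(row=3, col=4): c = -0.8560 + -0.2300i → escape time 5
(row=3, col=5): c = -0.5700 + -0.2300i → escape time 5
(row=4, col=0): c = -2.0000 + -0.4600i → escape time 1
(row=4, col=1): c = -1.7140 + -0.4600i → escape time 3
(row=4, col=2): c = -1.4280 + -0.4600i → escape time 3
(row=4, col=3): c = -1.1420 + -0.4600i → escape time 5
(row=4, col=4): c = -0.8560 + -0.4600i → escape time 5
(row=4, col=5): c = -0.5700 + -0.4600i → escape time 5

Answer: 133555
145555
555555
145555
133555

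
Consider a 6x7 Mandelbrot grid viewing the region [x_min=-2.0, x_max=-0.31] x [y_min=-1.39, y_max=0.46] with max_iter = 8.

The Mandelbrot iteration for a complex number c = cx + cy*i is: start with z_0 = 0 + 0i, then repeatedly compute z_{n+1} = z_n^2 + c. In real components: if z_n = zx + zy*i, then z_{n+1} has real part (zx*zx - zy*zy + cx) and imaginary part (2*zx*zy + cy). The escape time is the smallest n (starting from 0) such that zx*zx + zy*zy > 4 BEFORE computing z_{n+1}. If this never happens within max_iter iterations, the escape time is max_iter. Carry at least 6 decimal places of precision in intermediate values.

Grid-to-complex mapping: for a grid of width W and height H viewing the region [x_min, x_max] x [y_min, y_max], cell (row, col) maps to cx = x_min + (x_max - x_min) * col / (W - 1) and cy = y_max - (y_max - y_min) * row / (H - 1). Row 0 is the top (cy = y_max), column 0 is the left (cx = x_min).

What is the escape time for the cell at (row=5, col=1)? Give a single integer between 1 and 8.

z_0 = 0 + 0i, c = -1.6620 + -1.0817i
Iter 1: z = -1.6620 + -1.0817i, |z|^2 = 3.9322
Iter 2: z = -0.0698 + 2.5138i, |z|^2 = 6.3240
Escaped at iteration 2

Answer: 2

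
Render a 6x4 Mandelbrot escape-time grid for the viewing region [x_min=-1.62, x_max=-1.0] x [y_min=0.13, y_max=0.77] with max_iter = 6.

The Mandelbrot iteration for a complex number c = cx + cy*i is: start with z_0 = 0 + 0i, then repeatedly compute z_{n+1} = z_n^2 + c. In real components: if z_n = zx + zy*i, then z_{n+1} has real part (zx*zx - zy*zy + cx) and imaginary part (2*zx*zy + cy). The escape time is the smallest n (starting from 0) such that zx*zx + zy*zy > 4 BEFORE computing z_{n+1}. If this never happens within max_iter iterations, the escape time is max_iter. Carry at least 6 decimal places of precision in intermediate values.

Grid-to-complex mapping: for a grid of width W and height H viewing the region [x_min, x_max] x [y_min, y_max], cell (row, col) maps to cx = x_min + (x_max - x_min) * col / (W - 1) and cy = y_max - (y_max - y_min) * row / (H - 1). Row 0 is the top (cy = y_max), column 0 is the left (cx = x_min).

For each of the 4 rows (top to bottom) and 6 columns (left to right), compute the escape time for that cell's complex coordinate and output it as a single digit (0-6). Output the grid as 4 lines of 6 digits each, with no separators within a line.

(row=0, col=0): c = -1.6200 + 0.7700i → escape time 3
(row=0, col=1): c = -1.4960 + 0.7700i → escape time 3
(row=0, col=2): c = -1.3720 + 0.7700i → escape time 3
(row=0, col=3): c = -1.2480 + 0.7700i → escape time 3
(row=0, col=4): c = -1.1240 + 0.7700i → escape time 3
(row=0, col=5): c = -1.0000 + 0.7700i → escape time 3
(row=1, col=0): c = -1.6200 + 0.5567i → escape time 3
(row=1, col=1): c = -1.4960 + 0.5567i → escape time 3
(row=1, col=2): c = -1.3720 + 0.5567i → escape time 3
(row=1, col=3): c = -1.2480 + 0.5567i → escape time 3
(row=1, col=4): c = -1.1240 + 0.5567i → escape time 4
(row=1, col=5): c = -1.0000 + 0.5567i → escape time 5
(row=2, col=0): c = -1.6200 + 0.3433i → escape time 4
(row=2, col=1): c = -1.4960 + 0.3433i → escape time 4
(row=2, col=2): c = -1.3720 + 0.3433i → escape time 5
(row=2, col=3): c = -1.2480 + 0.3433i → escape time 6
(row=2, col=4): c = -1.1240 + 0.3433i → escape time 6
(row=2, col=5): c = -1.0000 + 0.3433i → escape time 6
(row=3, col=0): c = -1.6200 + 0.1300i → escape time 6
(row=3, col=1): c = -1.4960 + 0.1300i → escape time 6
(row=3, col=2): c = -1.3720 + 0.1300i → escape time 6
(row=3, col=3): c = -1.2480 + 0.1300i → escape time 6
(row=3, col=4): c = -1.1240 + 0.1300i → escape time 6
(row=3, col=5): c = -1.0000 + 0.1300i → escape time 6

Answer: 333333
333345
445666
666666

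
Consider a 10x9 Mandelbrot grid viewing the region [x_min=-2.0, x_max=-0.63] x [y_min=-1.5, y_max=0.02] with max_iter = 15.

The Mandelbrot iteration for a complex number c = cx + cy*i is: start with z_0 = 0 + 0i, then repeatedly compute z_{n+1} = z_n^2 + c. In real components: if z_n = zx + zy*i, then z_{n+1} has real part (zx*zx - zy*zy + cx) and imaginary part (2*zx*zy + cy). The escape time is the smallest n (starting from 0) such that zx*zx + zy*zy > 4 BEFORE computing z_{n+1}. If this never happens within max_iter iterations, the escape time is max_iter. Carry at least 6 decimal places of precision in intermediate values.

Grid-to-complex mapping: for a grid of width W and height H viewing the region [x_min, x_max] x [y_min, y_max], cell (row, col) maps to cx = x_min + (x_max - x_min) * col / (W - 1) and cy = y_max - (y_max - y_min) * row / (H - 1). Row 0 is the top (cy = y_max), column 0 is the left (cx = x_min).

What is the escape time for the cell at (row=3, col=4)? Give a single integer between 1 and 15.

z_0 = 0 + 0i, c = -1.3911 + -0.5500i
Iter 1: z = -1.3911 + -0.5500i, |z|^2 = 2.2377
Iter 2: z = 0.2416 + 0.9802i, |z|^2 = 1.0192
Iter 3: z = -2.2936 + -0.0764i, |z|^2 = 5.2664
Escaped at iteration 3

Answer: 3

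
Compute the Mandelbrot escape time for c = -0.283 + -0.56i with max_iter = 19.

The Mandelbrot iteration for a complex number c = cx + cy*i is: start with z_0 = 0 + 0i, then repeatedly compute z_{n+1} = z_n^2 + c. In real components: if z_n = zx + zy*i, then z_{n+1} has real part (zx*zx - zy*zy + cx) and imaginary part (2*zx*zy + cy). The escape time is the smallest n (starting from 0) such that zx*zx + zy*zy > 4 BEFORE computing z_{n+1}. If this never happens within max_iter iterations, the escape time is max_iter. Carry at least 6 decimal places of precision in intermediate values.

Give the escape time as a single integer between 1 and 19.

z_0 = 0 + 0i, c = -0.2830 + -0.5600i
Iter 1: z = -0.2830 + -0.5600i, |z|^2 = 0.3937
Iter 2: z = -0.5165 + -0.2430i, |z|^2 = 0.3259
Iter 3: z = -0.0753 + -0.3089i, |z|^2 = 0.1011
Iter 4: z = -0.3728 + -0.5135i, |z|^2 = 0.4026
Iter 5: z = -0.4077 + -0.1772i, |z|^2 = 0.1976
Iter 6: z = -0.1482 + -0.4155i, |z|^2 = 0.1946
Iter 7: z = -0.4337 + -0.4369i, |z|^2 = 0.3790
Iter 8: z = -0.2857 + -0.1811i, |z|^2 = 0.1144
Iter 9: z = -0.2341 + -0.4565i, |z|^2 = 0.2632
Iter 10: z = -0.4366 + -0.3462i, |z|^2 = 0.3105
Iter 11: z = -0.2123 + -0.2577i, |z|^2 = 0.1114
Iter 12: z = -0.3043 + -0.4506i, |z|^2 = 0.2957
Iter 13: z = -0.3934 + -0.2857i, |z|^2 = 0.2364
Iter 14: z = -0.2098 + -0.3352i, |z|^2 = 0.1564
Iter 15: z = -0.3513 + -0.4193i, |z|^2 = 0.2993
Iter 16: z = -0.3354 + -0.2654i, |z|^2 = 0.1829
Iter 17: z = -0.2409 + -0.3820i, |z|^2 = 0.2040
Iter 18: z = -0.3709 + -0.3759i, |z|^2 = 0.2789

Answer: 19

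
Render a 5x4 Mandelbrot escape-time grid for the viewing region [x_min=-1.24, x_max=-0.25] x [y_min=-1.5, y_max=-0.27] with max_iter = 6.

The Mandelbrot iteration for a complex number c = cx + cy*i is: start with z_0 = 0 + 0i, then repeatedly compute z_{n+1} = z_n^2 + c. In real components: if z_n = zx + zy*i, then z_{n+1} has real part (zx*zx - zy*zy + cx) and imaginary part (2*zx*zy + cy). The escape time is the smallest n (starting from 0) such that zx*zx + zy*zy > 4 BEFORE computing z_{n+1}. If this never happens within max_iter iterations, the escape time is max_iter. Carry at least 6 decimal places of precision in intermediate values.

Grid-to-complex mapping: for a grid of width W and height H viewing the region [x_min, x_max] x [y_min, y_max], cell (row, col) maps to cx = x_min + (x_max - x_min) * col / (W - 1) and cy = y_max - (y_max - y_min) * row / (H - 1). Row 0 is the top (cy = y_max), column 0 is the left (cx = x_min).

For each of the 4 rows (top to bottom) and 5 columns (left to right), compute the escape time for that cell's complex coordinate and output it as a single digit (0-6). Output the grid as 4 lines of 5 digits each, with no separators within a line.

Answer: 66666
34566
33346
22222

Derivation:
(row=0, col=0): c = -1.2400 + -0.2700i → escape time 6
(row=0, col=1): c = -0.9925 + -0.2700i → escape time 6
(row=0, col=2): c = -0.7450 + -0.2700i → escape time 6
(row=0, col=3): c = -0.4975 + -0.2700i → escape time 6
(row=0, col=4): c = -0.2500 + -0.2700i → escape time 6
(row=1, col=0): c = -1.2400 + -0.6800i → escape time 3
(row=1, col=1): c = -0.9925 + -0.6800i → escape time 4
(row=1, col=2): c = -0.7450 + -0.6800i → escape time 5
(row=1, col=3): c = -0.4975 + -0.6800i → escape time 6
(row=1, col=4): c = -0.2500 + -0.6800i → escape time 6
(row=2, col=0): c = -1.2400 + -1.0900i → escape time 3
(row=2, col=1): c = -0.9925 + -1.0900i → escape time 3
(row=2, col=2): c = -0.7450 + -1.0900i → escape time 3
(row=2, col=3): c = -0.4975 + -1.0900i → escape time 4
(row=2, col=4): c = -0.2500 + -1.0900i → escape time 6
(row=3, col=0): c = -1.2400 + -1.5000i → escape time 2
(row=3, col=1): c = -0.9925 + -1.5000i → escape time 2
(row=3, col=2): c = -0.7450 + -1.5000i → escape time 2
(row=3, col=3): c = -0.4975 + -1.5000i → escape time 2
(row=3, col=4): c = -0.2500 + -1.5000i → escape time 2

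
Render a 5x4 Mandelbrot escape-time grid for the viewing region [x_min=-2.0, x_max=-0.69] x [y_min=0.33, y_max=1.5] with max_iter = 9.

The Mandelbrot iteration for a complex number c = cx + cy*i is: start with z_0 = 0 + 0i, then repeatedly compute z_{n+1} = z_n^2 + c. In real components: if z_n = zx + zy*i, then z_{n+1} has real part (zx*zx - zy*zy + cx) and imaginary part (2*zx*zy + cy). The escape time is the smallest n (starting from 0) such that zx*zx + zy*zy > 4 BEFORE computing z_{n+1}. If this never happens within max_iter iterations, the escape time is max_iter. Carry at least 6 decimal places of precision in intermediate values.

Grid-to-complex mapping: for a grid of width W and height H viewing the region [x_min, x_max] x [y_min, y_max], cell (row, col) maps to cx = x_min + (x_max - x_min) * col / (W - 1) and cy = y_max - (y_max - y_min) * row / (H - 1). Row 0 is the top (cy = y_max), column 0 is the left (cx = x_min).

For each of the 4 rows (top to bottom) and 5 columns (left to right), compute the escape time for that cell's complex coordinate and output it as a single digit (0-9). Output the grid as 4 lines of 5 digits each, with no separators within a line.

(row=0, col=0): c = -2.0000 + 1.5000i → escape time 1
(row=0, col=1): c = -1.6725 + 1.5000i → escape time 1
(row=0, col=2): c = -1.3450 + 1.5000i → escape time 1
(row=0, col=3): c = -1.0175 + 1.5000i → escape time 2
(row=0, col=4): c = -0.6900 + 1.5000i → escape time 2
(row=1, col=0): c = -2.0000 + 1.1100i → escape time 1
(row=1, col=1): c = -1.6725 + 1.1100i → escape time 1
(row=1, col=2): c = -1.3450 + 1.1100i → escape time 2
(row=1, col=3): c = -1.0175 + 1.1100i → escape time 3
(row=1, col=4): c = -0.6900 + 1.1100i → escape time 3
(row=2, col=0): c = -2.0000 + 0.7200i → escape time 1
(row=2, col=1): c = -1.6725 + 0.7200i → escape time 3
(row=2, col=2): c = -1.3450 + 0.7200i → escape time 3
(row=2, col=3): c = -1.0175 + 0.7200i → escape time 4
(row=2, col=4): c = -0.6900 + 0.7200i → escape time 5
(row=3, col=0): c = -2.0000 + 0.3300i → escape time 1
(row=3, col=1): c = -1.6725 + 0.3300i → escape time 4
(row=3, col=2): c = -1.3450 + 0.3300i → escape time 6
(row=3, col=3): c = -1.0175 + 0.3300i → escape time 9
(row=3, col=4): c = -0.6900 + 0.3300i → escape time 9

Answer: 11122
11233
13345
14699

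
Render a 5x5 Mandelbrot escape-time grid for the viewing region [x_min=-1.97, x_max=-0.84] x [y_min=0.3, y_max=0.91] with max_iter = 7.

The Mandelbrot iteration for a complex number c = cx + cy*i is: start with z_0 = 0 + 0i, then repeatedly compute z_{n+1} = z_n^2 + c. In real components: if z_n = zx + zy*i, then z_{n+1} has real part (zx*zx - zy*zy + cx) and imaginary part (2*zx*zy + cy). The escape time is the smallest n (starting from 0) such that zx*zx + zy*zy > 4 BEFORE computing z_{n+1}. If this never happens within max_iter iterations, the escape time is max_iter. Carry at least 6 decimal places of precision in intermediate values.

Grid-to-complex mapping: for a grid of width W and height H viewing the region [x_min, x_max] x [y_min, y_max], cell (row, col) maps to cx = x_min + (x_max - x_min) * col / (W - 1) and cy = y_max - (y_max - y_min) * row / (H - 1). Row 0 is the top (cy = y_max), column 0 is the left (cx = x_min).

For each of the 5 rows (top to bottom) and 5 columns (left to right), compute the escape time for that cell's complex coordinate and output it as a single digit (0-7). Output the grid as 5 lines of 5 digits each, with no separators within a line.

Answer: 12333
13334
13345
13456
24577

Derivation:
(row=0, col=0): c = -1.9700 + 0.9100i → escape time 1
(row=0, col=1): c = -1.6875 + 0.9100i → escape time 2
(row=0, col=2): c = -1.4050 + 0.9100i → escape time 3
(row=0, col=3): c = -1.1225 + 0.9100i → escape time 3
(row=0, col=4): c = -0.8400 + 0.9100i → escape time 3
(row=1, col=0): c = -1.9700 + 0.7575i → escape time 1
(row=1, col=1): c = -1.6875 + 0.7575i → escape time 3
(row=1, col=2): c = -1.4050 + 0.7575i → escape time 3
(row=1, col=3): c = -1.1225 + 0.7575i → escape time 3
(row=1, col=4): c = -0.8400 + 0.7575i → escape time 4
(row=2, col=0): c = -1.9700 + 0.6050i → escape time 1
(row=2, col=1): c = -1.6875 + 0.6050i → escape time 3
(row=2, col=2): c = -1.4050 + 0.6050i → escape time 3
(row=2, col=3): c = -1.1225 + 0.6050i → escape time 4
(row=2, col=4): c = -0.8400 + 0.6050i → escape time 5
(row=3, col=0): c = -1.9700 + 0.4525i → escape time 1
(row=3, col=1): c = -1.6875 + 0.4525i → escape time 3
(row=3, col=2): c = -1.4050 + 0.4525i → escape time 4
(row=3, col=3): c = -1.1225 + 0.4525i → escape time 5
(row=3, col=4): c = -0.8400 + 0.4525i → escape time 6
(row=4, col=0): c = -1.9700 + 0.3000i → escape time 2
(row=4, col=1): c = -1.6875 + 0.3000i → escape time 4
(row=4, col=2): c = -1.4050 + 0.3000i → escape time 5
(row=4, col=3): c = -1.1225 + 0.3000i → escape time 7
(row=4, col=4): c = -0.8400 + 0.3000i → escape time 7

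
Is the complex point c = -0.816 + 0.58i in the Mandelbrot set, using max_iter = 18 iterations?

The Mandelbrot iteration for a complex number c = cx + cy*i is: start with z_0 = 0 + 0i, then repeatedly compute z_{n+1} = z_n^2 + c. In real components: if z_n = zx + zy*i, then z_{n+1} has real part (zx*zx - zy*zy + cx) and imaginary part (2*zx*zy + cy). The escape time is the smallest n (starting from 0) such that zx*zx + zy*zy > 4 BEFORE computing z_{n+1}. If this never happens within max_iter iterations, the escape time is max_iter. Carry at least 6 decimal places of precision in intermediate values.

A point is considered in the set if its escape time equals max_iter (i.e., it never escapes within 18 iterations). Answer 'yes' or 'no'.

z_0 = 0 + 0i, c = -0.8160 + 0.5800i
Iter 1: z = -0.8160 + 0.5800i, |z|^2 = 1.0023
Iter 2: z = -0.4865 + -0.3666i, |z|^2 = 0.3711
Iter 3: z = -0.7136 + 0.9367i, |z|^2 = 1.3867
Iter 4: z = -1.1841 + -0.7569i, |z|^2 = 1.9751
Iter 5: z = 0.0132 + 2.3726i, |z|^2 = 5.6293
Escaped at iteration 5

Answer: no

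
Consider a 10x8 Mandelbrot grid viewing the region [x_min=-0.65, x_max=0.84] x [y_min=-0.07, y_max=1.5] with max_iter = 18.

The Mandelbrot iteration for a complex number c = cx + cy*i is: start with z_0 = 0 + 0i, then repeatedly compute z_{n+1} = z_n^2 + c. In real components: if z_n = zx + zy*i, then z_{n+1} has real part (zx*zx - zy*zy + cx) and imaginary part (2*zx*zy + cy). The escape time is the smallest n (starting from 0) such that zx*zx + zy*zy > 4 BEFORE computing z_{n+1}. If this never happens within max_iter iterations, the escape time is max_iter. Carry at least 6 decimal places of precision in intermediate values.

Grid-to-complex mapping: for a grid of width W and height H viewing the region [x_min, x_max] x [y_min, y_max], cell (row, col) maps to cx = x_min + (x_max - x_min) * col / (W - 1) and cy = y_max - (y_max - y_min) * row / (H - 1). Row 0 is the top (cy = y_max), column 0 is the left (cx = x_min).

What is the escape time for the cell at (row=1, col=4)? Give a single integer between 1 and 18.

z_0 = 0 + 0i, c = 0.0122 + 1.2757i
Iter 1: z = 0.0122 + 1.2757i, |z|^2 = 1.6276
Iter 2: z = -1.6151 + 1.3069i, |z|^2 = 4.3165
Escaped at iteration 2

Answer: 2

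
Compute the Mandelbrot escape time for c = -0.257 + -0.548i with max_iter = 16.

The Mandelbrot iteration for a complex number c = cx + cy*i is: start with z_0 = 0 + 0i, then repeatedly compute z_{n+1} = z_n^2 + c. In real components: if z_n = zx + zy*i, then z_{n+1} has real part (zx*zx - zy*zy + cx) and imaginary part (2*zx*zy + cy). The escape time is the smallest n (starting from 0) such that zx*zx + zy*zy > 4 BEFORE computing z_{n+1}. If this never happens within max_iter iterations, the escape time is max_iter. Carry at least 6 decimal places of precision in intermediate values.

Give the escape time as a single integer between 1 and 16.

z_0 = 0 + 0i, c = -0.2570 + -0.5480i
Iter 1: z = -0.2570 + -0.5480i, |z|^2 = 0.3664
Iter 2: z = -0.4913 + -0.2663i, |z|^2 = 0.3123
Iter 3: z = -0.0866 + -0.2863i, |z|^2 = 0.0895
Iter 4: z = -0.3315 + -0.4984i, |z|^2 = 0.3583
Iter 5: z = -0.3955 + -0.2176i, |z|^2 = 0.2038
Iter 6: z = -0.1479 + -0.3759i, |z|^2 = 0.1632
Iter 7: z = -0.3764 + -0.4368i, |z|^2 = 0.3325
Iter 8: z = -0.3061 + -0.2191i, |z|^2 = 0.1417
Iter 9: z = -0.2113 + -0.4138i, |z|^2 = 0.2159
Iter 10: z = -0.3836 + -0.3731i, |z|^2 = 0.2864
Iter 11: z = -0.2491 + -0.2618i, |z|^2 = 0.1305
Iter 12: z = -0.2635 + -0.4176i, |z|^2 = 0.2438
Iter 13: z = -0.3620 + -0.3279i, |z|^2 = 0.2386
Iter 14: z = -0.2335 + -0.3106i, |z|^2 = 0.1510
Iter 15: z = -0.2989 + -0.4029i, |z|^2 = 0.2517

Answer: 16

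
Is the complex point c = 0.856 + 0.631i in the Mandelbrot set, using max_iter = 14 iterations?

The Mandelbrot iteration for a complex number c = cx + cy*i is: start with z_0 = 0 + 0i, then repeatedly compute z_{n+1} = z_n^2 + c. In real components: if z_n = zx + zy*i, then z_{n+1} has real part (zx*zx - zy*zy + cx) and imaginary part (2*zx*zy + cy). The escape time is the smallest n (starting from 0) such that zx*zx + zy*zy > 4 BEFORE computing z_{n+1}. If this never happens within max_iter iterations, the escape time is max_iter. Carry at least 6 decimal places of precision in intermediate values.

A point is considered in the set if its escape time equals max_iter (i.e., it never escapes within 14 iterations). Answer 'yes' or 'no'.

z_0 = 0 + 0i, c = 0.8560 + 0.6310i
Iter 1: z = 0.8560 + 0.6310i, |z|^2 = 1.1309
Iter 2: z = 1.1906 + 1.7113i, |z|^2 = 4.3459
Escaped at iteration 2

Answer: no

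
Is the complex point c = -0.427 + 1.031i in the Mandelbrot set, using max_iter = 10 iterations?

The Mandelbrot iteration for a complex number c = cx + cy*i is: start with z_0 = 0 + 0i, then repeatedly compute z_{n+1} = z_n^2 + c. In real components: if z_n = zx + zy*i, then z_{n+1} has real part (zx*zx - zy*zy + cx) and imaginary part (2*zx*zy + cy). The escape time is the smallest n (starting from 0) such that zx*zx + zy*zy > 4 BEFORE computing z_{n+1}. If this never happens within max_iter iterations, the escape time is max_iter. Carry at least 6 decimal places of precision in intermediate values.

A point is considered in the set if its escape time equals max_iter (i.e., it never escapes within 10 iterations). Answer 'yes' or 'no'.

z_0 = 0 + 0i, c = -0.4270 + 1.0310i
Iter 1: z = -0.4270 + 1.0310i, |z|^2 = 1.2453
Iter 2: z = -1.3076 + 0.1505i, |z|^2 = 1.7326
Iter 3: z = 1.2602 + 0.6373i, |z|^2 = 1.9944
Iter 4: z = 0.7550 + 2.6374i, |z|^2 = 7.5259
Escaped at iteration 4

Answer: no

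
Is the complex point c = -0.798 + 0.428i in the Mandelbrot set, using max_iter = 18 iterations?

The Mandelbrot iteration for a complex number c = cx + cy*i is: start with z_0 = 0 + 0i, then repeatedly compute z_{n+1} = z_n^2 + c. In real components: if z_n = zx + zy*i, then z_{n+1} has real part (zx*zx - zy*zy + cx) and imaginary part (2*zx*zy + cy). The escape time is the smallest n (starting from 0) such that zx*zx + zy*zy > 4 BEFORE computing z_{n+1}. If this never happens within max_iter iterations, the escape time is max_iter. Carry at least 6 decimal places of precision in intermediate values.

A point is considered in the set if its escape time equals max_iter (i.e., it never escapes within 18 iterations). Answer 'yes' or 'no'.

Answer: no

Derivation:
z_0 = 0 + 0i, c = -0.7980 + 0.4280i
Iter 1: z = -0.7980 + 0.4280i, |z|^2 = 0.8200
Iter 2: z = -0.3444 + -0.2551i, |z|^2 = 0.1837
Iter 3: z = -0.7445 + 0.6037i, |z|^2 = 0.9187
Iter 4: z = -0.6082 + -0.4709i, |z|^2 = 0.5916
Iter 5: z = -0.6498 + 1.0008i, |z|^2 = 1.4238
Iter 6: z = -1.3773 + -0.8726i, |z|^2 = 2.6584
Iter 7: z = 0.3375 + 2.8317i, |z|^2 = 8.1323
Escaped at iteration 7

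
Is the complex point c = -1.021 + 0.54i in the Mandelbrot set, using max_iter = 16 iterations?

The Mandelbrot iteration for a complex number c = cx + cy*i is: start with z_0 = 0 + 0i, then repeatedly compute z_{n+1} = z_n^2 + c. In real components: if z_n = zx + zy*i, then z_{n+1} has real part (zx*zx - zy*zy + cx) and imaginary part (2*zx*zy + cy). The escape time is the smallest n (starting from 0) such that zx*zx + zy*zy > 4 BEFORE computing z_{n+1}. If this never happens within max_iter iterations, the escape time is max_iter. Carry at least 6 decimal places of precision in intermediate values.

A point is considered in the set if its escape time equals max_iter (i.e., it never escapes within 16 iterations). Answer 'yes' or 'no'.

Answer: no

Derivation:
z_0 = 0 + 0i, c = -1.0210 + 0.5400i
Iter 1: z = -1.0210 + 0.5400i, |z|^2 = 1.3340
Iter 2: z = -0.2702 + -0.5627i, |z|^2 = 0.3896
Iter 3: z = -1.2646 + 0.8440i, |z|^2 = 2.3117
Iter 4: z = -0.1341 + -1.5947i, |z|^2 = 2.5612
Iter 5: z = -3.5462 + 0.9677i, |z|^2 = 13.5123
Escaped at iteration 5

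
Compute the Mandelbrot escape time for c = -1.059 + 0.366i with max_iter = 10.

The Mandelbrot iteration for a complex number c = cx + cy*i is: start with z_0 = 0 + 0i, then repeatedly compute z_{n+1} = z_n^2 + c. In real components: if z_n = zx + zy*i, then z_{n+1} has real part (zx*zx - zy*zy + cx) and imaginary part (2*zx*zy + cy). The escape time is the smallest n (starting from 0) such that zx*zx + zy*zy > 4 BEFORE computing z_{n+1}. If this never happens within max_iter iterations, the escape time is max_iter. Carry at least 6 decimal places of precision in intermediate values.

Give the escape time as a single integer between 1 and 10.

z_0 = 0 + 0i, c = -1.0590 + 0.3660i
Iter 1: z = -1.0590 + 0.3660i, |z|^2 = 1.2554
Iter 2: z = -0.0715 + -0.4092i, |z|^2 = 0.1725
Iter 3: z = -1.2213 + 0.4245i, |z|^2 = 1.6718
Iter 4: z = 0.2524 + -0.6709i, |z|^2 = 0.5138
Iter 5: z = -1.4454 + 0.0273i, |z|^2 = 2.0898
Iter 6: z = 1.0293 + 0.2871i, |z|^2 = 1.1420
Iter 7: z = -0.0819 + 0.9571i, |z|^2 = 0.9228
Iter 8: z = -1.9684 + 0.2092i, |z|^2 = 3.9184
Iter 9: z = 2.7719 + -0.4575i, |z|^2 = 7.8928
Escaped at iteration 9

Answer: 9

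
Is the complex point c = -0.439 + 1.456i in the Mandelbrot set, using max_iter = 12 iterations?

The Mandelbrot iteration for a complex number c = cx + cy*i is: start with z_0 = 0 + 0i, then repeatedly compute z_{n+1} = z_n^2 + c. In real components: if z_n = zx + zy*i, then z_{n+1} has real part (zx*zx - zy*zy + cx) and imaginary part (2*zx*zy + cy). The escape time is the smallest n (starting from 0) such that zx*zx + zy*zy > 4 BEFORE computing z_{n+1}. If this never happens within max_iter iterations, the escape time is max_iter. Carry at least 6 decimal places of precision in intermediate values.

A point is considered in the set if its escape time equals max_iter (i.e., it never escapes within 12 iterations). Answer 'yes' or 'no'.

Answer: no

Derivation:
z_0 = 0 + 0i, c = -0.4390 + 1.4560i
Iter 1: z = -0.4390 + 1.4560i, |z|^2 = 2.3127
Iter 2: z = -2.3662 + 0.1776i, |z|^2 = 5.6305
Escaped at iteration 2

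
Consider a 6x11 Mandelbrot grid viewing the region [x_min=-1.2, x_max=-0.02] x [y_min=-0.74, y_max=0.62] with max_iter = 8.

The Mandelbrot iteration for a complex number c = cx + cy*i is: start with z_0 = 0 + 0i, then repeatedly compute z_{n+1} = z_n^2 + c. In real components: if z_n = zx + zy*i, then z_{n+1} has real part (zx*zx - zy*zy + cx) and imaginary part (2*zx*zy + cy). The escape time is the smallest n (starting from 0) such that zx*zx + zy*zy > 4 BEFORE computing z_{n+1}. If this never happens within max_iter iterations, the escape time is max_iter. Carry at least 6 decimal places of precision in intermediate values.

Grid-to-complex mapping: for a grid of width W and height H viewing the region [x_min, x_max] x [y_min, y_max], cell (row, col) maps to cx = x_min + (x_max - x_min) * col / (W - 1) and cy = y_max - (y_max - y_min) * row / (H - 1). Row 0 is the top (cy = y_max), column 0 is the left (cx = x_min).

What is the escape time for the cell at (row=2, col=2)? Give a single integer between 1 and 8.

z_0 = 0 + 0i, c = -0.7280 + 0.3480i
Iter 1: z = -0.7280 + 0.3480i, |z|^2 = 0.6511
Iter 2: z = -0.3191 + -0.1587i, |z|^2 = 0.1270
Iter 3: z = -0.6513 + 0.4493i, |z|^2 = 0.6261
Iter 4: z = -0.5056 + -0.2373i, |z|^2 = 0.3119
Iter 5: z = -0.5287 + 0.5879i, |z|^2 = 0.6251
Iter 6: z = -0.7942 + -0.2736i, |z|^2 = 0.7056
Iter 7: z = -0.1722 + 0.7826i, |z|^2 = 0.6422

Answer: 8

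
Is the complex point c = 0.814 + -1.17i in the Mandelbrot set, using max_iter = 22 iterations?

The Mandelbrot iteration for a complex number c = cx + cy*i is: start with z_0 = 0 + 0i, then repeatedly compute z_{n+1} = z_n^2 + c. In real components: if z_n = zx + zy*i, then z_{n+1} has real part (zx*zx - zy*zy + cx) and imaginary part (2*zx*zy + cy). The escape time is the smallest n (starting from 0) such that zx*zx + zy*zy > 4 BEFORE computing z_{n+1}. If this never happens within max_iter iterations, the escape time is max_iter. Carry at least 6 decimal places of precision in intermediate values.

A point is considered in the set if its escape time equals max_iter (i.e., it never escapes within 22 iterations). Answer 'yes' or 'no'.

Answer: no

Derivation:
z_0 = 0 + 0i, c = 0.8140 + -1.1700i
Iter 1: z = 0.8140 + -1.1700i, |z|^2 = 2.0315
Iter 2: z = 0.1077 + -3.0748i, |z|^2 = 9.4657
Escaped at iteration 2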